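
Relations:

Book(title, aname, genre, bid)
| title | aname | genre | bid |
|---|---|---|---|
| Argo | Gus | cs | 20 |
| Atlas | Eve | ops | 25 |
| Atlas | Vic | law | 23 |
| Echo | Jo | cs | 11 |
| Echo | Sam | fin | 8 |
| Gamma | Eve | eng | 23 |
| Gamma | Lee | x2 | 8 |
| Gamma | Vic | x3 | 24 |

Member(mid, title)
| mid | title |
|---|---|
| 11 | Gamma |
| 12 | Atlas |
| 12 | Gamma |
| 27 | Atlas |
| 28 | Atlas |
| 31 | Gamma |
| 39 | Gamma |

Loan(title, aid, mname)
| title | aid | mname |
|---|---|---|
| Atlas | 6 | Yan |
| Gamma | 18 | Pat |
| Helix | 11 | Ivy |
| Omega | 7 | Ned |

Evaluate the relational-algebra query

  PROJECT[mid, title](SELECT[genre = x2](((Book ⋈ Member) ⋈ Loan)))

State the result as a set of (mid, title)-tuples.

Book ⋈ Member (natural join on title): {(Atlas, Eve, ops, 25, 12), (Atlas, Eve, ops, 25, 27), (Atlas, Eve, ops, 25, 28), (Atlas, Vic, law, 23, 12), (Atlas, Vic, law, 23, 27), (Atlas, Vic, law, 23, 28), (Gamma, Eve, eng, 23, 11), (Gamma, Eve, eng, 23, 12), (Gamma, Eve, eng, 23, 31), (Gamma, Eve, eng, 23, 39), (Gamma, Lee, x2, 8, 11), (Gamma, Lee, x2, 8, 12), (Gamma, Lee, x2, 8, 31), (Gamma, Lee, x2, 8, 39), (Gamma, Vic, x3, 24, 11), (Gamma, Vic, x3, 24, 12), (Gamma, Vic, x3, 24, 31), (Gamma, Vic, x3, 24, 39)}
(Book ⋈ Member) ⋈ Loan (natural join on title): {(Atlas, Eve, ops, 25, 12, 6, Yan), (Atlas, Eve, ops, 25, 27, 6, Yan), (Atlas, Eve, ops, 25, 28, 6, Yan), (Atlas, Vic, law, 23, 12, 6, Yan), (Atlas, Vic, law, 23, 27, 6, Yan), (Atlas, Vic, law, 23, 28, 6, Yan), (Gamma, Eve, eng, 23, 11, 18, Pat), (Gamma, Eve, eng, 23, 12, 18, Pat), (Gamma, Eve, eng, 23, 31, 18, Pat), (Gamma, Eve, eng, 23, 39, 18, Pat), (Gamma, Lee, x2, 8, 11, 18, Pat), (Gamma, Lee, x2, 8, 12, 18, Pat), (Gamma, Lee, x2, 8, 31, 18, Pat), (Gamma, Lee, x2, 8, 39, 18, Pat), (Gamma, Vic, x3, 24, 11, 18, Pat), (Gamma, Vic, x3, 24, 12, 18, Pat), (Gamma, Vic, x3, 24, 31, 18, Pat), (Gamma, Vic, x3, 24, 39, 18, Pat)}
Filtering on genre = x2 leaves {(Gamma, Lee, x2, 8, 11, 18, Pat), (Gamma, Lee, x2, 8, 12, 18, Pat), (Gamma, Lee, x2, 8, 31, 18, Pat), (Gamma, Lee, x2, 8, 39, 18, Pat)}.
Projecting to mid, title: {(11, Gamma), (12, Gamma), (31, Gamma), (39, Gamma)}

{(11, Gamma), (12, Gamma), (31, Gamma), (39, Gamma)}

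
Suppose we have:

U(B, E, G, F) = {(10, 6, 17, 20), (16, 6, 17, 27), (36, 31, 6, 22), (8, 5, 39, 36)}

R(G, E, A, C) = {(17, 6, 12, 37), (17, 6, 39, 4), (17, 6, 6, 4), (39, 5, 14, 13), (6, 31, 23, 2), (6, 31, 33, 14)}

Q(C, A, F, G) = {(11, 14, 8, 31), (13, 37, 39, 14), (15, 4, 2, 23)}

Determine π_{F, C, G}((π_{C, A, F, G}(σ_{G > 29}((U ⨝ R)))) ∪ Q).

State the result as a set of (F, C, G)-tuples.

Joining U and R on E, G yields {(10, 6, 17, 20, 12, 37), (10, 6, 17, 20, 39, 4), (10, 6, 17, 20, 6, 4), (16, 6, 17, 27, 12, 37), (16, 6, 17, 27, 39, 4), (16, 6, 17, 27, 6, 4), (36, 31, 6, 22, 23, 2), (36, 31, 6, 22, 33, 14), (8, 5, 39, 36, 14, 13)}.
Apply σ_{G > 29}; surviving tuples: {(8, 5, 39, 36, 14, 13)}
Projecting to C, A, F, G: {(13, 14, 36, 39)}
Set union of the two operands is {(11, 14, 8, 31), (13, 14, 36, 39), (13, 37, 39, 14), (15, 4, 2, 23)}.
Projecting to F, C, G: {(2, 15, 23), (36, 13, 39), (39, 13, 14), (8, 11, 31)}

{(2, 15, 23), (36, 13, 39), (39, 13, 14), (8, 11, 31)}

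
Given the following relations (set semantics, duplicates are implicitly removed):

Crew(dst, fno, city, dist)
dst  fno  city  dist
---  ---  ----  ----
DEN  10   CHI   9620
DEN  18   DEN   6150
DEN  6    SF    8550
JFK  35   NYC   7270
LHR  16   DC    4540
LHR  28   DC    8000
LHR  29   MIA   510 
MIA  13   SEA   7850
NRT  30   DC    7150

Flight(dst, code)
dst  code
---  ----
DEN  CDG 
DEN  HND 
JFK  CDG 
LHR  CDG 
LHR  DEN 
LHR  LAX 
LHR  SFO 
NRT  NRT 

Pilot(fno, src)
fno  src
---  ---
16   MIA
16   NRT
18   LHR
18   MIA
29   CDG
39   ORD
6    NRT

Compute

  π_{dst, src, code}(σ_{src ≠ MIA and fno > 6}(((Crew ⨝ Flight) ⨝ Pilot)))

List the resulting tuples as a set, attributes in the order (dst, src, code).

Joining Crew and Flight on dst yields {(DEN, 10, CHI, 9620, CDG), (DEN, 10, CHI, 9620, HND), (DEN, 18, DEN, 6150, CDG), (DEN, 18, DEN, 6150, HND), (DEN, 6, SF, 8550, CDG), (DEN, 6, SF, 8550, HND), (JFK, 35, NYC, 7270, CDG), (LHR, 16, DC, 4540, CDG), (LHR, 16, DC, 4540, DEN), (LHR, 16, DC, 4540, LAX), (LHR, 16, DC, 4540, SFO), (LHR, 28, DC, 8000, CDG), (LHR, 28, DC, 8000, DEN), (LHR, 28, DC, 8000, LAX), (LHR, 28, DC, 8000, SFO), (LHR, 29, MIA, 510, CDG), (LHR, 29, MIA, 510, DEN), (LHR, 29, MIA, 510, LAX), (LHR, 29, MIA, 510, SFO), (NRT, 30, DC, 7150, NRT)}.
Joining (Crew ⨝ Flight) and Pilot on fno yields {(DEN, 18, DEN, 6150, CDG, LHR), (DEN, 18, DEN, 6150, CDG, MIA), (DEN, 18, DEN, 6150, HND, LHR), (DEN, 18, DEN, 6150, HND, MIA), (DEN, 6, SF, 8550, CDG, NRT), (DEN, 6, SF, 8550, HND, NRT), (LHR, 16, DC, 4540, CDG, MIA), (LHR, 16, DC, 4540, CDG, NRT), (LHR, 16, DC, 4540, DEN, MIA), (LHR, 16, DC, 4540, DEN, NRT), (LHR, 16, DC, 4540, LAX, MIA), (LHR, 16, DC, 4540, LAX, NRT), (LHR, 16, DC, 4540, SFO, MIA), (LHR, 16, DC, 4540, SFO, NRT), (LHR, 29, MIA, 510, CDG, CDG), (LHR, 29, MIA, 510, DEN, CDG), (LHR, 29, MIA, 510, LAX, CDG), (LHR, 29, MIA, 510, SFO, CDG)}.
Selection src ≠ MIA and fno > 6: {(DEN, 18, DEN, 6150, CDG, LHR), (DEN, 18, DEN, 6150, HND, LHR), (LHR, 16, DC, 4540, CDG, NRT), (LHR, 16, DC, 4540, DEN, NRT), (LHR, 16, DC, 4540, LAX, NRT), (LHR, 16, DC, 4540, SFO, NRT), (LHR, 29, MIA, 510, CDG, CDG), (LHR, 29, MIA, 510, DEN, CDG), (LHR, 29, MIA, 510, LAX, CDG), (LHR, 29, MIA, 510, SFO, CDG)}
Projecting to dst, src, code: {(DEN, LHR, CDG), (DEN, LHR, HND), (LHR, CDG, CDG), (LHR, CDG, DEN), (LHR, CDG, LAX), (LHR, CDG, SFO), (LHR, NRT, CDG), (LHR, NRT, DEN), (LHR, NRT, LAX), (LHR, NRT, SFO)}

{(DEN, LHR, CDG), (DEN, LHR, HND), (LHR, CDG, CDG), (LHR, CDG, DEN), (LHR, CDG, LAX), (LHR, CDG, SFO), (LHR, NRT, CDG), (LHR, NRT, DEN), (LHR, NRT, LAX), (LHR, NRT, SFO)}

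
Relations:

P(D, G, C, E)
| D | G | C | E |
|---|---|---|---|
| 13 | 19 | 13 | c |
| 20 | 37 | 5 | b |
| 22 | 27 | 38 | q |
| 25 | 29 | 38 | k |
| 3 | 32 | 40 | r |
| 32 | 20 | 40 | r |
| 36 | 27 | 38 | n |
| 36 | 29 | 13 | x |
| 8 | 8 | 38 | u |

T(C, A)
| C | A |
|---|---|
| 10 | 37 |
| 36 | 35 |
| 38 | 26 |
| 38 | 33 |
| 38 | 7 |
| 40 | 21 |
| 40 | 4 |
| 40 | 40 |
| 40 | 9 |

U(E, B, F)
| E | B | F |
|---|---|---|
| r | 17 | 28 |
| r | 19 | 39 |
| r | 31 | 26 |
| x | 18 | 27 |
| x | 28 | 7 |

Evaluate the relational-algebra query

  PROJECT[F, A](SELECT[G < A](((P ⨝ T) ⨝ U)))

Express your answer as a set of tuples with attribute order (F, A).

Joining P and T on C yields {(22, 27, 38, q, 26), (22, 27, 38, q, 33), (22, 27, 38, q, 7), (25, 29, 38, k, 26), (25, 29, 38, k, 33), (25, 29, 38, k, 7), (3, 32, 40, r, 21), (3, 32, 40, r, 4), (3, 32, 40, r, 40), (3, 32, 40, r, 9), (32, 20, 40, r, 21), (32, 20, 40, r, 4), (32, 20, 40, r, 40), (32, 20, 40, r, 9), (36, 27, 38, n, 26), (36, 27, 38, n, 33), (36, 27, 38, n, 7), (8, 8, 38, u, 26), (8, 8, 38, u, 33), (8, 8, 38, u, 7)}.
Joining (P ⨝ T) and U on E yields {(3, 32, 40, r, 21, 17, 28), (3, 32, 40, r, 21, 19, 39), (3, 32, 40, r, 21, 31, 26), (3, 32, 40, r, 4, 17, 28), (3, 32, 40, r, 4, 19, 39), (3, 32, 40, r, 4, 31, 26), (3, 32, 40, r, 40, 17, 28), (3, 32, 40, r, 40, 19, 39), (3, 32, 40, r, 40, 31, 26), (3, 32, 40, r, 9, 17, 28), (3, 32, 40, r, 9, 19, 39), (3, 32, 40, r, 9, 31, 26), (32, 20, 40, r, 21, 17, 28), (32, 20, 40, r, 21, 19, 39), (32, 20, 40, r, 21, 31, 26), (32, 20, 40, r, 4, 17, 28), (32, 20, 40, r, 4, 19, 39), (32, 20, 40, r, 4, 31, 26), (32, 20, 40, r, 40, 17, 28), (32, 20, 40, r, 40, 19, 39), (32, 20, 40, r, 40, 31, 26), (32, 20, 40, r, 9, 17, 28), (32, 20, 40, r, 9, 19, 39), (32, 20, 40, r, 9, 31, 26)}.
σ[G < A]: keep tuples satisfying G < A → {(3, 32, 40, r, 40, 17, 28), (3, 32, 40, r, 40, 19, 39), (3, 32, 40, r, 40, 31, 26), (32, 20, 40, r, 21, 17, 28), (32, 20, 40, r, 21, 19, 39), (32, 20, 40, r, 21, 31, 26), (32, 20, 40, r, 40, 17, 28), (32, 20, 40, r, 40, 19, 39), (32, 20, 40, r, 40, 31, 26)}
Keep only column(s) F, A (3 duplicate(s) eliminated): {(26, 21), (26, 40), (28, 21), (28, 40), (39, 21), (39, 40)}

{(26, 21), (26, 40), (28, 21), (28, 40), (39, 21), (39, 40)}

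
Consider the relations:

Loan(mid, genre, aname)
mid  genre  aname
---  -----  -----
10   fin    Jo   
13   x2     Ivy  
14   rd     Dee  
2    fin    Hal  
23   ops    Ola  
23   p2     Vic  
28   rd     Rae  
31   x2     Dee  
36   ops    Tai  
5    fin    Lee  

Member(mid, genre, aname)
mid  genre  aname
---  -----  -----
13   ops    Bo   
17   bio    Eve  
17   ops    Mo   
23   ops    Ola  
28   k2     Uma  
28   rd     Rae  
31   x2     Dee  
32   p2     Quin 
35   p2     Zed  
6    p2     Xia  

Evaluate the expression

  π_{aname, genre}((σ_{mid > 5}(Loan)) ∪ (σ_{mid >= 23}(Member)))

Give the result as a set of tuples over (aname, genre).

Filtering on mid > 5 leaves {(10, fin, Jo), (13, x2, Ivy), (14, rd, Dee), (23, ops, Ola), (23, p2, Vic), (28, rd, Rae), (31, x2, Dee), (36, ops, Tai)}.
Filtering on mid >= 23 leaves {(23, ops, Ola), (28, k2, Uma), (28, rd, Rae), (31, x2, Dee), (32, p2, Quin), (35, p2, Zed)}.
Union: {(10, fin, Jo), (13, x2, Ivy), (14, rd, Dee), (23, ops, Ola), (23, p2, Vic), (28, rd, Rae), (31, x2, Dee), (36, ops, Tai)} with {(23, ops, Ola), (28, k2, Uma), (28, rd, Rae), (31, x2, Dee), (32, p2, Quin), (35, p2, Zed)} → {(10, fin, Jo), (13, x2, Ivy), (14, rd, Dee), (23, ops, Ola), (23, p2, Vic), (28, k2, Uma), (28, rd, Rae), (31, x2, Dee), (32, p2, Quin), (35, p2, Zed), (36, ops, Tai)}
Projecting to aname, genre: {(Dee, rd), (Dee, x2), (Ivy, x2), (Jo, fin), (Ola, ops), (Quin, p2), (Rae, rd), (Tai, ops), (Uma, k2), (Vic, p2), (Zed, p2)}

{(Dee, rd), (Dee, x2), (Ivy, x2), (Jo, fin), (Ola, ops), (Quin, p2), (Rae, rd), (Tai, ops), (Uma, k2), (Vic, p2), (Zed, p2)}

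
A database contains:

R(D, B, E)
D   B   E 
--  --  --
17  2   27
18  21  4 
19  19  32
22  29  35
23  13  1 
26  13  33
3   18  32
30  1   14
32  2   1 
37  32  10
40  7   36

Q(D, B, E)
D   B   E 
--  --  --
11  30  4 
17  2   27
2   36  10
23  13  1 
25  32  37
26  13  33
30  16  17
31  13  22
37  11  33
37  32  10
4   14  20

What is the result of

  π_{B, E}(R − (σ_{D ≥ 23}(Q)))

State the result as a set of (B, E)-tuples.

Selection D ≥ 23: {(23, 13, 1), (25, 32, 37), (26, 13, 33), (30, 16, 17), (31, 13, 22), (37, 11, 33), (37, 32, 10)}
Taking the difference: {(17, 2, 27), (18, 21, 4), (19, 19, 32), (22, 29, 35), (3, 18, 32), (30, 1, 14), (32, 2, 1), (40, 7, 36)}
π_{B, E} gives {(1, 14), (18, 32), (19, 32), (2, 1), (2, 27), (21, 4), (29, 35), (7, 36)}.

{(1, 14), (18, 32), (19, 32), (2, 1), (2, 27), (21, 4), (29, 35), (7, 36)}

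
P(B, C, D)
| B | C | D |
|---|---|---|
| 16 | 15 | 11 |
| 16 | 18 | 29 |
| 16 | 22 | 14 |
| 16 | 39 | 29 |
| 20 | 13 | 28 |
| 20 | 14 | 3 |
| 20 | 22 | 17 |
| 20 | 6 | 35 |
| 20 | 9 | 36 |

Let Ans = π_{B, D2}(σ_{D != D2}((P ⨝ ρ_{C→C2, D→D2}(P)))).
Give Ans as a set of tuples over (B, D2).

ρ[C→C2, D→D2]: schema becomes (B, C2, D2); tuples unchanged.
Joining P and ρ_{C→C2, D→D2}(P) on B yields {(16, 15, 11, 15, 11), (16, 15, 11, 18, 29), (16, 15, 11, 22, 14), (16, 15, 11, 39, 29), (16, 18, 29, 15, 11), (16, 18, 29, 18, 29), (16, 18, 29, 22, 14), (16, 18, 29, 39, 29), (16, 22, 14, 15, 11), (16, 22, 14, 18, 29), (16, 22, 14, 22, 14), (16, 22, 14, 39, 29), (16, 39, 29, 15, 11), (16, 39, 29, 18, 29), (16, 39, 29, 22, 14), (16, 39, 29, 39, 29), (20, 13, 28, 13, 28), (20, 13, 28, 14, 3), (20, 13, 28, 22, 17), (20, 13, 28, 6, 35), (20, 13, 28, 9, 36), (20, 14, 3, 13, 28), (20, 14, 3, 14, 3), (20, 14, 3, 22, 17), (20, 14, 3, 6, 35), (20, 14, 3, 9, 36), (20, 22, 17, 13, 28), (20, 22, 17, 14, 3), (20, 22, 17, 22, 17), (20, 22, 17, 6, 35), (20, 22, 17, 9, 36), (20, 6, 35, 13, 28), (20, 6, 35, 14, 3), (20, 6, 35, 22, 17), (20, 6, 35, 6, 35), (20, 6, 35, 9, 36), (20, 9, 36, 13, 28), (20, 9, 36, 14, 3), (20, 9, 36, 22, 17), (20, 9, 36, 6, 35), (20, 9, 36, 9, 36)}.
Selection D != D2: {(16, 15, 11, 18, 29), (16, 15, 11, 22, 14), (16, 15, 11, 39, 29), (16, 18, 29, 15, 11), (16, 18, 29, 22, 14), (16, 22, 14, 15, 11), (16, 22, 14, 18, 29), (16, 22, 14, 39, 29), (16, 39, 29, 15, 11), (16, 39, 29, 22, 14), (20, 13, 28, 14, 3), (20, 13, 28, 22, 17), (20, 13, 28, 6, 35), (20, 13, 28, 9, 36), (20, 14, 3, 13, 28), (20, 14, 3, 22, 17), (20, 14, 3, 6, 35), (20, 14, 3, 9, 36), (20, 22, 17, 13, 28), (20, 22, 17, 14, 3), (20, 22, 17, 6, 35), (20, 22, 17, 9, 36), (20, 6, 35, 13, 28), (20, 6, 35, 14, 3), (20, 6, 35, 22, 17), (20, 6, 35, 9, 36), (20, 9, 36, 13, 28), (20, 9, 36, 14, 3), (20, 9, 36, 22, 17), (20, 9, 36, 6, 35)}
Projecting to B, D2 (22 duplicate(s) eliminated): {(16, 11), (16, 14), (16, 29), (20, 17), (20, 28), (20, 3), (20, 35), (20, 36)}

{(16, 11), (16, 14), (16, 29), (20, 17), (20, 28), (20, 3), (20, 35), (20, 36)}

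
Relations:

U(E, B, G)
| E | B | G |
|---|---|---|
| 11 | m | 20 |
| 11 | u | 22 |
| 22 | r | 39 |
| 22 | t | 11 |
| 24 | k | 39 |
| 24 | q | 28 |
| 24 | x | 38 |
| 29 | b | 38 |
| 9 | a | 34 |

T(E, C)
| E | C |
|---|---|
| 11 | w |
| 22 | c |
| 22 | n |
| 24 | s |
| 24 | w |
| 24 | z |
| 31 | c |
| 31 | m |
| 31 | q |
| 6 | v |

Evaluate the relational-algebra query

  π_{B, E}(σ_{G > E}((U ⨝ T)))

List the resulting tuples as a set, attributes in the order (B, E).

Joining U and T on E yields {(11, m, 20, w), (11, u, 22, w), (22, r, 39, c), (22, r, 39, n), (22, t, 11, c), (22, t, 11, n), (24, k, 39, s), (24, k, 39, w), (24, k, 39, z), (24, q, 28, s), (24, q, 28, w), (24, q, 28, z), (24, x, 38, s), (24, x, 38, w), (24, x, 38, z)}.
Apply σ_{G > E}; surviving tuples: {(11, m, 20, w), (11, u, 22, w), (22, r, 39, c), (22, r, 39, n), (24, k, 39, s), (24, k, 39, w), (24, k, 39, z), (24, q, 28, s), (24, q, 28, w), (24, q, 28, z), (24, x, 38, s), (24, x, 38, w), (24, x, 38, z)}
π_{B, E} gives {(k, 24), (m, 11), (q, 24), (r, 22), (u, 11), (x, 24)} (7 duplicate(s) eliminated).

{(k, 24), (m, 11), (q, 24), (r, 22), (u, 11), (x, 24)}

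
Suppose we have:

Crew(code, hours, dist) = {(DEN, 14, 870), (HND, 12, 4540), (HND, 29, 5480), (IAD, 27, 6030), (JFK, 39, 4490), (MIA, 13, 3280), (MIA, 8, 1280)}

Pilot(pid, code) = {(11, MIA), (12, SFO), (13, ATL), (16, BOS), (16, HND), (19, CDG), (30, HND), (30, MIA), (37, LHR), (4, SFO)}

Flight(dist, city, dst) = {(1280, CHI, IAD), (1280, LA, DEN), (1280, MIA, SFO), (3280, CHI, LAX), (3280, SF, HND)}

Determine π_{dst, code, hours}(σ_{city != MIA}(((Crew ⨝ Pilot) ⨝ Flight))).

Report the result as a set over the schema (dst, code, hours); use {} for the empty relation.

Joining Crew and Pilot on code yields {(HND, 12, 4540, 16), (HND, 12, 4540, 30), (HND, 29, 5480, 16), (HND, 29, 5480, 30), (MIA, 13, 3280, 11), (MIA, 13, 3280, 30), (MIA, 8, 1280, 11), (MIA, 8, 1280, 30)}.
Joining (Crew ⨝ Pilot) and Flight on dist yields {(MIA, 13, 3280, 11, CHI, LAX), (MIA, 13, 3280, 11, SF, HND), (MIA, 13, 3280, 30, CHI, LAX), (MIA, 13, 3280, 30, SF, HND), (MIA, 8, 1280, 11, CHI, IAD), (MIA, 8, 1280, 11, LA, DEN), (MIA, 8, 1280, 11, MIA, SFO), (MIA, 8, 1280, 30, CHI, IAD), (MIA, 8, 1280, 30, LA, DEN), (MIA, 8, 1280, 30, MIA, SFO)}.
Filtering on city != MIA leaves {(MIA, 13, 3280, 11, CHI, LAX), (MIA, 13, 3280, 11, SF, HND), (MIA, 13, 3280, 30, CHI, LAX), (MIA, 13, 3280, 30, SF, HND), (MIA, 8, 1280, 11, CHI, IAD), (MIA, 8, 1280, 11, LA, DEN), (MIA, 8, 1280, 30, CHI, IAD), (MIA, 8, 1280, 30, LA, DEN)}.
π[dst, code, hours]: project onto (dst, code, hours) (4 duplicate(s) eliminated) → {(DEN, MIA, 8), (HND, MIA, 13), (IAD, MIA, 8), (LAX, MIA, 13)}

{(DEN, MIA, 8), (HND, MIA, 13), (IAD, MIA, 8), (LAX, MIA, 13)}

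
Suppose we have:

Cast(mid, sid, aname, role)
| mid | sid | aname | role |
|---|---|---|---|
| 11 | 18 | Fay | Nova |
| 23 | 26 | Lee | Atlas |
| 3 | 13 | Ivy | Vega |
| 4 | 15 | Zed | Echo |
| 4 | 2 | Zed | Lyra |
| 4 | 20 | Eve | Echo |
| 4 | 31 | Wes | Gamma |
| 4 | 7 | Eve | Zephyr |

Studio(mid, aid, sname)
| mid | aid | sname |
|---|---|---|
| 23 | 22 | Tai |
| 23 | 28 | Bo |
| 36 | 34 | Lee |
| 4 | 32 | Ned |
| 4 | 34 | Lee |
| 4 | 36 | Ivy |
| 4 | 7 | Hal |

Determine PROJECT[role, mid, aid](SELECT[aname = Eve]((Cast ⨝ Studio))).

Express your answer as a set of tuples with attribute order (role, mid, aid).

{(Echo, 4, 32), (Echo, 4, 34), (Echo, 4, 36), (Echo, 4, 7), (Zephyr, 4, 32), (Zephyr, 4, 34), (Zephyr, 4, 36), (Zephyr, 4, 7)}

Joining Cast and Studio on mid yields {(23, 26, Lee, Atlas, 22, Tai), (23, 26, Lee, Atlas, 28, Bo), (4, 15, Zed, Echo, 32, Ned), (4, 15, Zed, Echo, 34, Lee), (4, 15, Zed, Echo, 36, Ivy), (4, 15, Zed, Echo, 7, Hal), (4, 2, Zed, Lyra, 32, Ned), (4, 2, Zed, Lyra, 34, Lee), (4, 2, Zed, Lyra, 36, Ivy), (4, 2, Zed, Lyra, 7, Hal), (4, 20, Eve, Echo, 32, Ned), (4, 20, Eve, Echo, 34, Lee), (4, 20, Eve, Echo, 36, Ivy), (4, 20, Eve, Echo, 7, Hal), (4, 31, Wes, Gamma, 32, Ned), (4, 31, Wes, Gamma, 34, Lee), (4, 31, Wes, Gamma, 36, Ivy), (4, 31, Wes, Gamma, 7, Hal), (4, 7, Eve, Zephyr, 32, Ned), (4, 7, Eve, Zephyr, 34, Lee), (4, 7, Eve, Zephyr, 36, Ivy), (4, 7, Eve, Zephyr, 7, Hal)}.
Filtering on aname = Eve leaves {(4, 20, Eve, Echo, 32, Ned), (4, 20, Eve, Echo, 34, Lee), (4, 20, Eve, Echo, 36, Ivy), (4, 20, Eve, Echo, 7, Hal), (4, 7, Eve, Zephyr, 32, Ned), (4, 7, Eve, Zephyr, 34, Lee), (4, 7, Eve, Zephyr, 36, Ivy), (4, 7, Eve, Zephyr, 7, Hal)}.
π_{role, mid, aid} gives {(Echo, 4, 32), (Echo, 4, 34), (Echo, 4, 36), (Echo, 4, 7), (Zephyr, 4, 32), (Zephyr, 4, 34), (Zephyr, 4, 36), (Zephyr, 4, 7)}.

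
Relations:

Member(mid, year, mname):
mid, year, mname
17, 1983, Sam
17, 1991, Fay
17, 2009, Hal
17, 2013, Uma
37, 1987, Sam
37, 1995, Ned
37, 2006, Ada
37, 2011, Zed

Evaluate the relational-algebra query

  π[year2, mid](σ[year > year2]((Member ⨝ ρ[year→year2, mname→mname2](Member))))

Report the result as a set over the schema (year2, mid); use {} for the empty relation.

{(1983, 17), (1987, 37), (1991, 17), (1995, 37), (2006, 37), (2009, 17)}

ρ[year→year2, mname→mname2]: schema becomes (mid, year2, mname2); tuples unchanged.
Joining Member and ρ[year→year2, mname→mname2](Member) on mid yields {(17, 1983, Sam, 1983, Sam), (17, 1983, Sam, 1991, Fay), (17, 1983, Sam, 2009, Hal), (17, 1983, Sam, 2013, Uma), (17, 1991, Fay, 1983, Sam), (17, 1991, Fay, 1991, Fay), (17, 1991, Fay, 2009, Hal), (17, 1991, Fay, 2013, Uma), (17, 2009, Hal, 1983, Sam), (17, 2009, Hal, 1991, Fay), (17, 2009, Hal, 2009, Hal), (17, 2009, Hal, 2013, Uma), (17, 2013, Uma, 1983, Sam), (17, 2013, Uma, 1991, Fay), (17, 2013, Uma, 2009, Hal), (17, 2013, Uma, 2013, Uma), (37, 1987, Sam, 1987, Sam), (37, 1987, Sam, 1995, Ned), (37, 1987, Sam, 2006, Ada), (37, 1987, Sam, 2011, Zed), (37, 1995, Ned, 1987, Sam), (37, 1995, Ned, 1995, Ned), (37, 1995, Ned, 2006, Ada), (37, 1995, Ned, 2011, Zed), (37, 2006, Ada, 1987, Sam), (37, 2006, Ada, 1995, Ned), (37, 2006, Ada, 2006, Ada), (37, 2006, Ada, 2011, Zed), (37, 2011, Zed, 1987, Sam), (37, 2011, Zed, 1995, Ned), (37, 2011, Zed, 2006, Ada), (37, 2011, Zed, 2011, Zed)}.
σ[year > year2]: keep tuples satisfying year > year2 → {(17, 1991, Fay, 1983, Sam), (17, 2009, Hal, 1983, Sam), (17, 2009, Hal, 1991, Fay), (17, 2013, Uma, 1983, Sam), (17, 2013, Uma, 1991, Fay), (17, 2013, Uma, 2009, Hal), (37, 1995, Ned, 1987, Sam), (37, 2006, Ada, 1987, Sam), (37, 2006, Ada, 1995, Ned), (37, 2011, Zed, 1987, Sam), (37, 2011, Zed, 1995, Ned), (37, 2011, Zed, 2006, Ada)}
π_{year2, mid} gives {(1983, 17), (1987, 37), (1991, 17), (1995, 37), (2006, 37), (2009, 17)} (6 duplicate(s) eliminated).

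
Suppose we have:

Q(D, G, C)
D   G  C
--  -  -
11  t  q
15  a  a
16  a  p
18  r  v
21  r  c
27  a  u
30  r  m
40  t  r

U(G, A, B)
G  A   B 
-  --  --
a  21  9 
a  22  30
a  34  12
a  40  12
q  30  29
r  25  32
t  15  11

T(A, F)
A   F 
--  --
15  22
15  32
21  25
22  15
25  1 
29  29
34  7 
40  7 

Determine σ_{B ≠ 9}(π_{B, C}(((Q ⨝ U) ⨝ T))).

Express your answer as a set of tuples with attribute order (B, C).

Joining Q and U on G yields {(11, t, q, 15, 11), (15, a, a, 21, 9), (15, a, a, 22, 30), (15, a, a, 34, 12), (15, a, a, 40, 12), (16, a, p, 21, 9), (16, a, p, 22, 30), (16, a, p, 34, 12), (16, a, p, 40, 12), (18, r, v, 25, 32), (21, r, c, 25, 32), (27, a, u, 21, 9), (27, a, u, 22, 30), (27, a, u, 34, 12), (27, a, u, 40, 12), (30, r, m, 25, 32), (40, t, r, 15, 11)}.
Joining (Q ⨝ U) and T on A yields {(11, t, q, 15, 11, 22), (11, t, q, 15, 11, 32), (15, a, a, 21, 9, 25), (15, a, a, 22, 30, 15), (15, a, a, 34, 12, 7), (15, a, a, 40, 12, 7), (16, a, p, 21, 9, 25), (16, a, p, 22, 30, 15), (16, a, p, 34, 12, 7), (16, a, p, 40, 12, 7), (18, r, v, 25, 32, 1), (21, r, c, 25, 32, 1), (27, a, u, 21, 9, 25), (27, a, u, 22, 30, 15), (27, a, u, 34, 12, 7), (27, a, u, 40, 12, 7), (30, r, m, 25, 32, 1), (40, t, r, 15, 11, 22), (40, t, r, 15, 11, 32)}.
π_{B, C} gives {(11, q), (11, r), (12, a), (12, p), (12, u), (30, a), (30, p), (30, u), (32, c), (32, m), (32, v), (9, a), (9, p), (9, u)} (5 duplicate(s) eliminated).
σ[B ≠ 9]: keep tuples satisfying B ≠ 9 → {(11, q), (11, r), (12, a), (12, p), (12, u), (30, a), (30, p), (30, u), (32, c), (32, m), (32, v)}

{(11, q), (11, r), (12, a), (12, p), (12, u), (30, a), (30, p), (30, u), (32, c), (32, m), (32, v)}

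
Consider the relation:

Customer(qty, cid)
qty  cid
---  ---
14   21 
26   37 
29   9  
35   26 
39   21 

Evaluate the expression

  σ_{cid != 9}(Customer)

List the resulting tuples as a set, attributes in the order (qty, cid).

{(14, 21), (26, 37), (35, 26), (39, 21)}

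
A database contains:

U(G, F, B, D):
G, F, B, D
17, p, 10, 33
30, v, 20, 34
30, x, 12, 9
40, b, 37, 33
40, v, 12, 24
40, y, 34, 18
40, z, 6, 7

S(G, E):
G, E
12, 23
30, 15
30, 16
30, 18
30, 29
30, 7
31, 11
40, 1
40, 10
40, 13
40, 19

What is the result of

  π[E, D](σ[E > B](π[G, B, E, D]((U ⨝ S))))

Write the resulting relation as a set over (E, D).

{(10, 7), (13, 24), (13, 7), (15, 9), (16, 9), (18, 9), (19, 24), (19, 7), (29, 34), (29, 9)}

Natural join on G: {(30, v, 20, 34, 15), (30, v, 20, 34, 16), (30, v, 20, 34, 18), (30, v, 20, 34, 29), (30, v, 20, 34, 7), (30, x, 12, 9, 15), (30, x, 12, 9, 16), (30, x, 12, 9, 18), (30, x, 12, 9, 29), (30, x, 12, 9, 7), (40, b, 37, 33, 1), (40, b, 37, 33, 10), (40, b, 37, 33, 13), (40, b, 37, 33, 19), (40, v, 12, 24, 1), (40, v, 12, 24, 10), (40, v, 12, 24, 13), (40, v, 12, 24, 19), (40, y, 34, 18, 1), (40, y, 34, 18, 10), (40, y, 34, 18, 13), (40, y, 34, 18, 19), (40, z, 6, 7, 1), (40, z, 6, 7, 10), (40, z, 6, 7, 13), (40, z, 6, 7, 19)}
Projecting to G, B, E, D: {(30, 12, 15, 9), (30, 12, 16, 9), (30, 12, 18, 9), (30, 12, 29, 9), (30, 12, 7, 9), (30, 20, 15, 34), (30, 20, 16, 34), (30, 20, 18, 34), (30, 20, 29, 34), (30, 20, 7, 34), (40, 12, 1, 24), (40, 12, 10, 24), (40, 12, 13, 24), (40, 12, 19, 24), (40, 34, 1, 18), (40, 34, 10, 18), (40, 34, 13, 18), (40, 34, 19, 18), (40, 37, 1, 33), (40, 37, 10, 33), (40, 37, 13, 33), (40, 37, 19, 33), (40, 6, 1, 7), (40, 6, 10, 7), (40, 6, 13, 7), (40, 6, 19, 7)}
Filtering on E > B leaves {(30, 12, 15, 9), (30, 12, 16, 9), (30, 12, 18, 9), (30, 12, 29, 9), (30, 20, 29, 34), (40, 12, 13, 24), (40, 12, 19, 24), (40, 6, 10, 7), (40, 6, 13, 7), (40, 6, 19, 7)}.
Projecting to E, D: {(10, 7), (13, 24), (13, 7), (15, 9), (16, 9), (18, 9), (19, 24), (19, 7), (29, 34), (29, 9)}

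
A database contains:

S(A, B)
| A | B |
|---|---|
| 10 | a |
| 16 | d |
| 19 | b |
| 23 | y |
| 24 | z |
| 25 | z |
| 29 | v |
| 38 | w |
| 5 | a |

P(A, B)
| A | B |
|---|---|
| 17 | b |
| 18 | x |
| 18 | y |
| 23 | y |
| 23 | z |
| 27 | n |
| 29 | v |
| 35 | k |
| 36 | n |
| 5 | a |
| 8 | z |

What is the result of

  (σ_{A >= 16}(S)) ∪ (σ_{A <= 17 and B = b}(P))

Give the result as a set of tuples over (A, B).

{(16, d), (17, b), (19, b), (23, y), (24, z), (25, z), (29, v), (38, w)}

Filtering on A >= 16 leaves {(16, d), (19, b), (23, y), (24, z), (25, z), (29, v), (38, w)}.
Filtering on A <= 17 and B = b leaves {(17, b)}.
Union: {(16, d), (19, b), (23, y), (24, z), (25, z), (29, v), (38, w)} with {(17, b)} → {(16, d), (17, b), (19, b), (23, y), (24, z), (25, z), (29, v), (38, w)}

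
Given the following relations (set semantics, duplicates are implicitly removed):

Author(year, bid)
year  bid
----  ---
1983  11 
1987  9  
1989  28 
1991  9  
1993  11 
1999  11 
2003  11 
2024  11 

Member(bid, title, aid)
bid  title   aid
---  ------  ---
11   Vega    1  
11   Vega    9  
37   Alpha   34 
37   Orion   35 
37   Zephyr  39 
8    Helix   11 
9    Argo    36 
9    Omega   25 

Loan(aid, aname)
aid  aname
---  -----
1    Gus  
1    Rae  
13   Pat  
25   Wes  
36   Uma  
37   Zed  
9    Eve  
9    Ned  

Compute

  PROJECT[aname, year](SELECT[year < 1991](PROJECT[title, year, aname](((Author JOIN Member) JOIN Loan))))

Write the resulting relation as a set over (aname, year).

{(Eve, 1983), (Gus, 1983), (Ned, 1983), (Rae, 1983), (Uma, 1987), (Wes, 1987)}

Author ⋈ Member (natural join on bid): {(1983, 11, Vega, 1), (1983, 11, Vega, 9), (1987, 9, Argo, 36), (1987, 9, Omega, 25), (1991, 9, Argo, 36), (1991, 9, Omega, 25), (1993, 11, Vega, 1), (1993, 11, Vega, 9), (1999, 11, Vega, 1), (1999, 11, Vega, 9), (2003, 11, Vega, 1), (2003, 11, Vega, 9), (2024, 11, Vega, 1), (2024, 11, Vega, 9)}
(Author JOIN Member) ⋈ Loan (natural join on aid): {(1983, 11, Vega, 1, Gus), (1983, 11, Vega, 1, Rae), (1983, 11, Vega, 9, Eve), (1983, 11, Vega, 9, Ned), (1987, 9, Argo, 36, Uma), (1987, 9, Omega, 25, Wes), (1991, 9, Argo, 36, Uma), (1991, 9, Omega, 25, Wes), (1993, 11, Vega, 1, Gus), (1993, 11, Vega, 1, Rae), (1993, 11, Vega, 9, Eve), (1993, 11, Vega, 9, Ned), (1999, 11, Vega, 1, Gus), (1999, 11, Vega, 1, Rae), (1999, 11, Vega, 9, Eve), (1999, 11, Vega, 9, Ned), (2003, 11, Vega, 1, Gus), (2003, 11, Vega, 1, Rae), (2003, 11, Vega, 9, Eve), (2003, 11, Vega, 9, Ned), (2024, 11, Vega, 1, Gus), (2024, 11, Vega, 1, Rae), (2024, 11, Vega, 9, Eve), (2024, 11, Vega, 9, Ned)}
Keep only column(s) title, year, aname: {(Argo, 1987, Uma), (Argo, 1991, Uma), (Omega, 1987, Wes), (Omega, 1991, Wes), (Vega, 1983, Eve), (Vega, 1983, Gus), (Vega, 1983, Ned), (Vega, 1983, Rae), (Vega, 1993, Eve), (Vega, 1993, Gus), (Vega, 1993, Ned), (Vega, 1993, Rae), (Vega, 1999, Eve), (Vega, 1999, Gus), (Vega, 1999, Ned), (Vega, 1999, Rae), (Vega, 2003, Eve), (Vega, 2003, Gus), (Vega, 2003, Ned), (Vega, 2003, Rae), (Vega, 2024, Eve), (Vega, 2024, Gus), (Vega, 2024, Ned), (Vega, 2024, Rae)}
Apply σ_{year < 1991}; surviving tuples: {(Argo, 1987, Uma), (Omega, 1987, Wes), (Vega, 1983, Eve), (Vega, 1983, Gus), (Vega, 1983, Ned), (Vega, 1983, Rae)}
Keep only column(s) aname, year: {(Eve, 1983), (Gus, 1983), (Ned, 1983), (Rae, 1983), (Uma, 1987), (Wes, 1987)}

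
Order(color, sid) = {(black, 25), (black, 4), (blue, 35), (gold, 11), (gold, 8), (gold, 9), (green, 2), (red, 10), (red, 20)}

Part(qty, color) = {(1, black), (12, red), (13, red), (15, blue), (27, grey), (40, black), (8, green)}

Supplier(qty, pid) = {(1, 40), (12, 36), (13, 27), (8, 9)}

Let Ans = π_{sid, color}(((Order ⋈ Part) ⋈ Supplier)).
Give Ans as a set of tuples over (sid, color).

Joining Order and Part on color yields {(black, 25, 1), (black, 25, 40), (black, 4, 1), (black, 4, 40), (blue, 35, 15), (green, 2, 8), (red, 10, 12), (red, 10, 13), (red, 20, 12), (red, 20, 13)}.
Joining (Order ⋈ Part) and Supplier on qty yields {(black, 25, 1, 40), (black, 4, 1, 40), (green, 2, 8, 9), (red, 10, 12, 36), (red, 10, 13, 27), (red, 20, 12, 36), (red, 20, 13, 27)}.
Projecting to sid, color (2 duplicate(s) eliminated): {(10, red), (2, green), (20, red), (25, black), (4, black)}

{(10, red), (2, green), (20, red), (25, black), (4, black)}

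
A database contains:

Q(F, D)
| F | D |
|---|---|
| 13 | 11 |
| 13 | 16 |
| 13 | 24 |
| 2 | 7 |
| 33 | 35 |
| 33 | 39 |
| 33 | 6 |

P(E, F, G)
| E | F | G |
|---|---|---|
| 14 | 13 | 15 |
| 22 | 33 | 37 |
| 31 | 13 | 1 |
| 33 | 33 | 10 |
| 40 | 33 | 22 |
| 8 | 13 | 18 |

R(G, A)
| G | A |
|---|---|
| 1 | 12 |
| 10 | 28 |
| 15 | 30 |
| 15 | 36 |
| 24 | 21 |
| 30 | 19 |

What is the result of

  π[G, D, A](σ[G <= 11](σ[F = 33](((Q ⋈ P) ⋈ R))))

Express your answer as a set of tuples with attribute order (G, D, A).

Natural join on F: {(13, 11, 14, 15), (13, 11, 31, 1), (13, 11, 8, 18), (13, 16, 14, 15), (13, 16, 31, 1), (13, 16, 8, 18), (13, 24, 14, 15), (13, 24, 31, 1), (13, 24, 8, 18), (33, 35, 22, 37), (33, 35, 33, 10), (33, 35, 40, 22), (33, 39, 22, 37), (33, 39, 33, 10), (33, 39, 40, 22), (33, 6, 22, 37), (33, 6, 33, 10), (33, 6, 40, 22)}
Natural join on G: {(13, 11, 14, 15, 30), (13, 11, 14, 15, 36), (13, 11, 31, 1, 12), (13, 16, 14, 15, 30), (13, 16, 14, 15, 36), (13, 16, 31, 1, 12), (13, 24, 14, 15, 30), (13, 24, 14, 15, 36), (13, 24, 31, 1, 12), (33, 35, 33, 10, 28), (33, 39, 33, 10, 28), (33, 6, 33, 10, 28)}
σ[F = 33]: keep tuples satisfying F = 33 → {(33, 35, 33, 10, 28), (33, 39, 33, 10, 28), (33, 6, 33, 10, 28)}
σ[G <= 11]: keep tuples satisfying G <= 11 → {(33, 35, 33, 10, 28), (33, 39, 33, 10, 28), (33, 6, 33, 10, 28)}
Keep only column(s) G, D, A: {(10, 35, 28), (10, 39, 28), (10, 6, 28)}

{(10, 35, 28), (10, 39, 28), (10, 6, 28)}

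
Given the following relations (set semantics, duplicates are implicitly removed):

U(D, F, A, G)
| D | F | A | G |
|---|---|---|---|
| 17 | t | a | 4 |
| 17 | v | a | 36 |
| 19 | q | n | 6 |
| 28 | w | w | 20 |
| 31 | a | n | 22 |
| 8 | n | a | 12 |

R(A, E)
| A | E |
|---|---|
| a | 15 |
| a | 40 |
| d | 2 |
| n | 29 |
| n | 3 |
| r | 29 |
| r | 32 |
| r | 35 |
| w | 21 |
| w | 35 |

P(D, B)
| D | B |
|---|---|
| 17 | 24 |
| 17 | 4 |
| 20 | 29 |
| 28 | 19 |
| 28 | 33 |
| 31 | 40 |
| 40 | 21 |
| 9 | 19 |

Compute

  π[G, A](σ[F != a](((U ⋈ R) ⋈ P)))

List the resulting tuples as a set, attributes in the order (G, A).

{(20, w), (36, a), (4, a)}

Joining U and R on A yields {(17, t, a, 4, 15), (17, t, a, 4, 40), (17, v, a, 36, 15), (17, v, a, 36, 40), (19, q, n, 6, 29), (19, q, n, 6, 3), (28, w, w, 20, 21), (28, w, w, 20, 35), (31, a, n, 22, 29), (31, a, n, 22, 3), (8, n, a, 12, 15), (8, n, a, 12, 40)}.
Joining (U ⋈ R) and P on D yields {(17, t, a, 4, 15, 24), (17, t, a, 4, 15, 4), (17, t, a, 4, 40, 24), (17, t, a, 4, 40, 4), (17, v, a, 36, 15, 24), (17, v, a, 36, 15, 4), (17, v, a, 36, 40, 24), (17, v, a, 36, 40, 4), (28, w, w, 20, 21, 19), (28, w, w, 20, 21, 33), (28, w, w, 20, 35, 19), (28, w, w, 20, 35, 33), (31, a, n, 22, 29, 40), (31, a, n, 22, 3, 40)}.
Filtering on F != a leaves {(17, t, a, 4, 15, 24), (17, t, a, 4, 15, 4), (17, t, a, 4, 40, 24), (17, t, a, 4, 40, 4), (17, v, a, 36, 15, 24), (17, v, a, 36, 15, 4), (17, v, a, 36, 40, 24), (17, v, a, 36, 40, 4), (28, w, w, 20, 21, 19), (28, w, w, 20, 21, 33), (28, w, w, 20, 35, 19), (28, w, w, 20, 35, 33)}.
Keep only column(s) G, A (9 duplicate(s) eliminated): {(20, w), (36, a), (4, a)}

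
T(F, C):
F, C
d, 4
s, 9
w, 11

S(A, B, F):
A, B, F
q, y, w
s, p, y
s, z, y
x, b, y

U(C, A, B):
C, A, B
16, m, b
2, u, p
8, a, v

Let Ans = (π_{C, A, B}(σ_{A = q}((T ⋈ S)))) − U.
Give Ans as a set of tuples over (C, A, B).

Joining T and S on F yields {(w, 11, q, y)}.
σ[A = q]: keep tuples satisfying A = q → {(w, 11, q, y)}
Keep only column(s) C, A, B: {(11, q, y)}
Set difference of the two operands is {(11, q, y)}.

{(11, q, y)}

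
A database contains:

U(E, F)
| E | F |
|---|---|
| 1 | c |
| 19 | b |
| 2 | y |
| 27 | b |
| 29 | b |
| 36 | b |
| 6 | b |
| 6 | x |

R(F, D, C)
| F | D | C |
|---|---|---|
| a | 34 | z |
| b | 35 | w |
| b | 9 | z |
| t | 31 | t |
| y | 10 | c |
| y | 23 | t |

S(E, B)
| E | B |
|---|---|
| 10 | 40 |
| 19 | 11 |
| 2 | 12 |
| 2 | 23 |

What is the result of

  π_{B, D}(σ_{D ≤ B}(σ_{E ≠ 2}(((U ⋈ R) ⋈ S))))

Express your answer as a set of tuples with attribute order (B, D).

{(11, 9)}

Natural join on F: {(19, b, 35, w), (19, b, 9, z), (2, y, 10, c), (2, y, 23, t), (27, b, 35, w), (27, b, 9, z), (29, b, 35, w), (29, b, 9, z), (36, b, 35, w), (36, b, 9, z), (6, b, 35, w), (6, b, 9, z)}
Natural join on E: {(19, b, 35, w, 11), (19, b, 9, z, 11), (2, y, 10, c, 12), (2, y, 10, c, 23), (2, y, 23, t, 12), (2, y, 23, t, 23)}
Selection E ≠ 2: {(19, b, 35, w, 11), (19, b, 9, z, 11)}
Selection D ≤ B: {(19, b, 9, z, 11)}
Projecting to B, D: {(11, 9)}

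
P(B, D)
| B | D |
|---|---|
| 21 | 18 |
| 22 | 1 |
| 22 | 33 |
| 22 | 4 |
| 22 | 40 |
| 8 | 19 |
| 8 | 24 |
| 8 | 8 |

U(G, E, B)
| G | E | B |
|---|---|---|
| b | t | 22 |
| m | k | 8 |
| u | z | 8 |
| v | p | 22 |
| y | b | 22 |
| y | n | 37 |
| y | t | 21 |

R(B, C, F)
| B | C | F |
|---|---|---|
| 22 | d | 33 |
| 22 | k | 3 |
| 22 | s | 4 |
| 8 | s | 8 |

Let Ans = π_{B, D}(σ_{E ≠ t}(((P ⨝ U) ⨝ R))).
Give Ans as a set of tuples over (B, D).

{(22, 1), (22, 33), (22, 4), (22, 40), (8, 19), (8, 24), (8, 8)}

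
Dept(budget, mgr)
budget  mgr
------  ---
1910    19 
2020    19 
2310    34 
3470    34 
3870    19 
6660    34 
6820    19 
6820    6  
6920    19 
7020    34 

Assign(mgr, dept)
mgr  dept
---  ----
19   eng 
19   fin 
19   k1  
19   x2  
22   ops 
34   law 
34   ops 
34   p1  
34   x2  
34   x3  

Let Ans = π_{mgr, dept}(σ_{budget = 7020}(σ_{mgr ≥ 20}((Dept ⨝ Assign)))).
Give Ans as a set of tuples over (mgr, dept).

Dept ⋈ Assign (natural join on mgr): {(1910, 19, eng), (1910, 19, fin), (1910, 19, k1), (1910, 19, x2), (2020, 19, eng), (2020, 19, fin), (2020, 19, k1), (2020, 19, x2), (2310, 34, law), (2310, 34, ops), (2310, 34, p1), (2310, 34, x2), (2310, 34, x3), (3470, 34, law), (3470, 34, ops), (3470, 34, p1), (3470, 34, x2), (3470, 34, x3), (3870, 19, eng), (3870, 19, fin), (3870, 19, k1), (3870, 19, x2), (6660, 34, law), (6660, 34, ops), (6660, 34, p1), (6660, 34, x2), (6660, 34, x3), (6820, 19, eng), (6820, 19, fin), (6820, 19, k1), (6820, 19, x2), (6920, 19, eng), (6920, 19, fin), (6920, 19, k1), (6920, 19, x2), (7020, 34, law), (7020, 34, ops), (7020, 34, p1), (7020, 34, x2), (7020, 34, x3)}
Apply σ_{mgr ≥ 20}; surviving tuples: {(2310, 34, law), (2310, 34, ops), (2310, 34, p1), (2310, 34, x2), (2310, 34, x3), (3470, 34, law), (3470, 34, ops), (3470, 34, p1), (3470, 34, x2), (3470, 34, x3), (6660, 34, law), (6660, 34, ops), (6660, 34, p1), (6660, 34, x2), (6660, 34, x3), (7020, 34, law), (7020, 34, ops), (7020, 34, p1), (7020, 34, x2), (7020, 34, x3)}
Apply σ_{budget = 7020}; surviving tuples: {(7020, 34, law), (7020, 34, ops), (7020, 34, p1), (7020, 34, x2), (7020, 34, x3)}
π[mgr, dept]: project onto (mgr, dept) → {(34, law), (34, ops), (34, p1), (34, x2), (34, x3)}

{(34, law), (34, ops), (34, p1), (34, x2), (34, x3)}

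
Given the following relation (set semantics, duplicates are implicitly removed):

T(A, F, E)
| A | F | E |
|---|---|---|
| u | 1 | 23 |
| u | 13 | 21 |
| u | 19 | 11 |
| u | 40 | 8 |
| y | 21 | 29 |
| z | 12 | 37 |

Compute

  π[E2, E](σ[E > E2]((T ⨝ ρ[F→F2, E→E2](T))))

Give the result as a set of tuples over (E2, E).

ρ[F→F2, E→E2]: schema becomes (A, F2, E2); tuples unchanged.
T ⋈ ρ[F→F2, E→E2](T) (natural join on A): {(u, 1, 23, 1, 23), (u, 1, 23, 13, 21), (u, 1, 23, 19, 11), (u, 1, 23, 40, 8), (u, 13, 21, 1, 23), (u, 13, 21, 13, 21), (u, 13, 21, 19, 11), (u, 13, 21, 40, 8), (u, 19, 11, 1, 23), (u, 19, 11, 13, 21), (u, 19, 11, 19, 11), (u, 19, 11, 40, 8), (u, 40, 8, 1, 23), (u, 40, 8, 13, 21), (u, 40, 8, 19, 11), (u, 40, 8, 40, 8), (y, 21, 29, 21, 29), (z, 12, 37, 12, 37)}
Filtering on E > E2 leaves {(u, 1, 23, 13, 21), (u, 1, 23, 19, 11), (u, 1, 23, 40, 8), (u, 13, 21, 19, 11), (u, 13, 21, 40, 8), (u, 19, 11, 40, 8)}.
Projecting to E2, E: {(11, 21), (11, 23), (21, 23), (8, 11), (8, 21), (8, 23)}

{(11, 21), (11, 23), (21, 23), (8, 11), (8, 21), (8, 23)}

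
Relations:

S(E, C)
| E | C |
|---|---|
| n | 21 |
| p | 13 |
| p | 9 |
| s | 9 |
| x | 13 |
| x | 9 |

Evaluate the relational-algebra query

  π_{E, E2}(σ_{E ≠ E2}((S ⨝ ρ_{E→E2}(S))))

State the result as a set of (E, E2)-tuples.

ρ[E→E2]: schema becomes (E2, C); tuples unchanged.
Joining S and ρ_{E→E2}(S) on C yields {(n, 21, n), (p, 13, p), (p, 13, x), (p, 9, p), (p, 9, s), (p, 9, x), (s, 9, p), (s, 9, s), (s, 9, x), (x, 13, p), (x, 13, x), (x, 9, p), (x, 9, s), (x, 9, x)}.
σ[E ≠ E2]: keep tuples satisfying E ≠ E2 → {(p, 13, x), (p, 9, s), (p, 9, x), (s, 9, p), (s, 9, x), (x, 13, p), (x, 9, p), (x, 9, s)}
Projecting to E, E2 (2 duplicate(s) eliminated): {(p, s), (p, x), (s, p), (s, x), (x, p), (x, s)}

{(p, s), (p, x), (s, p), (s, x), (x, p), (x, s)}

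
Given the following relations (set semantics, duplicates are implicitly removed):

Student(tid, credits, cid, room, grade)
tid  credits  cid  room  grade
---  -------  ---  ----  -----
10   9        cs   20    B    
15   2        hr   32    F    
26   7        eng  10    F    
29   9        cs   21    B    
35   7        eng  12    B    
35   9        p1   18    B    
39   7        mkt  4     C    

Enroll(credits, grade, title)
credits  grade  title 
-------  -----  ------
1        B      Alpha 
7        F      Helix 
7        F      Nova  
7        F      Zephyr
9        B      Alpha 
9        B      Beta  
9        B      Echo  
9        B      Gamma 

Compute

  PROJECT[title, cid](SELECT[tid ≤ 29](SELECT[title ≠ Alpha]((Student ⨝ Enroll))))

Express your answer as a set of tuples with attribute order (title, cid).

Student ⋈ Enroll (natural join on credits, grade): {(10, 9, cs, 20, B, Alpha), (10, 9, cs, 20, B, Beta), (10, 9, cs, 20, B, Echo), (10, 9, cs, 20, B, Gamma), (26, 7, eng, 10, F, Helix), (26, 7, eng, 10, F, Nova), (26, 7, eng, 10, F, Zephyr), (29, 9, cs, 21, B, Alpha), (29, 9, cs, 21, B, Beta), (29, 9, cs, 21, B, Echo), (29, 9, cs, 21, B, Gamma), (35, 9, p1, 18, B, Alpha), (35, 9, p1, 18, B, Beta), (35, 9, p1, 18, B, Echo), (35, 9, p1, 18, B, Gamma)}
Apply σ_{title ≠ Alpha}; surviving tuples: {(10, 9, cs, 20, B, Beta), (10, 9, cs, 20, B, Echo), (10, 9, cs, 20, B, Gamma), (26, 7, eng, 10, F, Helix), (26, 7, eng, 10, F, Nova), (26, 7, eng, 10, F, Zephyr), (29, 9, cs, 21, B, Beta), (29, 9, cs, 21, B, Echo), (29, 9, cs, 21, B, Gamma), (35, 9, p1, 18, B, Beta), (35, 9, p1, 18, B, Echo), (35, 9, p1, 18, B, Gamma)}
Apply σ_{tid ≤ 29}; surviving tuples: {(10, 9, cs, 20, B, Beta), (10, 9, cs, 20, B, Echo), (10, 9, cs, 20, B, Gamma), (26, 7, eng, 10, F, Helix), (26, 7, eng, 10, F, Nova), (26, 7, eng, 10, F, Zephyr), (29, 9, cs, 21, B, Beta), (29, 9, cs, 21, B, Echo), (29, 9, cs, 21, B, Gamma)}
π[title, cid]: project onto (title, cid) (3 duplicate(s) eliminated) → {(Beta, cs), (Echo, cs), (Gamma, cs), (Helix, eng), (Nova, eng), (Zephyr, eng)}

{(Beta, cs), (Echo, cs), (Gamma, cs), (Helix, eng), (Nova, eng), (Zephyr, eng)}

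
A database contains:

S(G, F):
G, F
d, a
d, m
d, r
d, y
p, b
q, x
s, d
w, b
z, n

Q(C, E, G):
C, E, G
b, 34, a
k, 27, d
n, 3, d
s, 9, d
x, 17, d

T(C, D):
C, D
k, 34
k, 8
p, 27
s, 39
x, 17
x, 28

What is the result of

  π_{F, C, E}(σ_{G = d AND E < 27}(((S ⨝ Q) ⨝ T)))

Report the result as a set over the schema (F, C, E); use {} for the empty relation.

{(a, s, 9), (a, x, 17), (m, s, 9), (m, x, 17), (r, s, 9), (r, x, 17), (y, s, 9), (y, x, 17)}

S ⋈ Q (natural join on G): {(d, a, k, 27), (d, a, n, 3), (d, a, s, 9), (d, a, x, 17), (d, m, k, 27), (d, m, n, 3), (d, m, s, 9), (d, m, x, 17), (d, r, k, 27), (d, r, n, 3), (d, r, s, 9), (d, r, x, 17), (d, y, k, 27), (d, y, n, 3), (d, y, s, 9), (d, y, x, 17)}
(S ⨝ Q) ⋈ T (natural join on C): {(d, a, k, 27, 34), (d, a, k, 27, 8), (d, a, s, 9, 39), (d, a, x, 17, 17), (d, a, x, 17, 28), (d, m, k, 27, 34), (d, m, k, 27, 8), (d, m, s, 9, 39), (d, m, x, 17, 17), (d, m, x, 17, 28), (d, r, k, 27, 34), (d, r, k, 27, 8), (d, r, s, 9, 39), (d, r, x, 17, 17), (d, r, x, 17, 28), (d, y, k, 27, 34), (d, y, k, 27, 8), (d, y, s, 9, 39), (d, y, x, 17, 17), (d, y, x, 17, 28)}
Apply σ_{G = d AND E < 27}; surviving tuples: {(d, a, s, 9, 39), (d, a, x, 17, 17), (d, a, x, 17, 28), (d, m, s, 9, 39), (d, m, x, 17, 17), (d, m, x, 17, 28), (d, r, s, 9, 39), (d, r, x, 17, 17), (d, r, x, 17, 28), (d, y, s, 9, 39), (d, y, x, 17, 17), (d, y, x, 17, 28)}
π_{F, C, E} gives {(a, s, 9), (a, x, 17), (m, s, 9), (m, x, 17), (r, s, 9), (r, x, 17), (y, s, 9), (y, x, 17)} (4 duplicate(s) eliminated).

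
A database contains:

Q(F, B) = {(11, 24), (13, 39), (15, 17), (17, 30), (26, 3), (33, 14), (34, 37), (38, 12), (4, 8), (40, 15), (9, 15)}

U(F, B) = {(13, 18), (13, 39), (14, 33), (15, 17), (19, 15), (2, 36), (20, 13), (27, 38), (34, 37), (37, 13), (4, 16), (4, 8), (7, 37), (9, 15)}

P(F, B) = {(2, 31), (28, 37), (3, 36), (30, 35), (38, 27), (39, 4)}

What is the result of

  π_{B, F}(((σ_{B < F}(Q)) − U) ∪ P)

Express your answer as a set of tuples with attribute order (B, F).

{(12, 38), (14, 33), (15, 40), (27, 38), (3, 26), (31, 2), (35, 30), (36, 3), (37, 28), (4, 39)}

Selection B < F: {(26, 3), (33, 14), (38, 12), (40, 15)}
Taking the difference: {(26, 3), (33, 14), (38, 12), (40, 15)}
Taking the union: {(2, 31), (26, 3), (28, 37), (3, 36), (30, 35), (33, 14), (38, 12), (38, 27), (39, 4), (40, 15)}
π_{B, F} gives {(12, 38), (14, 33), (15, 40), (27, 38), (3, 26), (31, 2), (35, 30), (36, 3), (37, 28), (4, 39)}.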